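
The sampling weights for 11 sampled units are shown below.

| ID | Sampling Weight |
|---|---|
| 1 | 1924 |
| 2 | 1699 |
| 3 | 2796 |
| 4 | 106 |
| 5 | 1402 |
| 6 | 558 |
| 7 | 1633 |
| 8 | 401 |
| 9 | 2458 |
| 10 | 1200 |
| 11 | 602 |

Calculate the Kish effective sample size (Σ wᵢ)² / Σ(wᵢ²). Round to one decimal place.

8.0

Σ wᵢ = 1924 + 1699 + 2796 + 106 + 1402 + 558 + 1633 + 401 + 2458 + 1200 + 602 = 14779
Σ wᵢ² = 27365855
n_eff = 14779² / 27365855 = 218418841 / 27365855 = 7.9814368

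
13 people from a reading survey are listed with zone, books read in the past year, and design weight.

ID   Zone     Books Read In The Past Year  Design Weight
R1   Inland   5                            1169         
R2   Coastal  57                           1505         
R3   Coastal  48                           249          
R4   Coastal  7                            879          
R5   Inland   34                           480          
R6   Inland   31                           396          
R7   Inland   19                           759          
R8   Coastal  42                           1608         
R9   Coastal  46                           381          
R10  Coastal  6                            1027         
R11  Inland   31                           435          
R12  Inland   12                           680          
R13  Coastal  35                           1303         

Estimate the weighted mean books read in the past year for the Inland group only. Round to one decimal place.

18.0

Inland rows: R1, R5, R6, R7, R11, R12
Weighted sum = 5×1169 + 34×480 + 31×396 + 19×759 + 31×435 + 12×680
  = 5845 + 16320 + 12276 + 14421 + 13485 + 8160 = 70507
Sum of weights = 1169 + 480 + 396 + 759 + 435 + 680 = 3919
Weighted mean = 70507 / 3919 = 17.991069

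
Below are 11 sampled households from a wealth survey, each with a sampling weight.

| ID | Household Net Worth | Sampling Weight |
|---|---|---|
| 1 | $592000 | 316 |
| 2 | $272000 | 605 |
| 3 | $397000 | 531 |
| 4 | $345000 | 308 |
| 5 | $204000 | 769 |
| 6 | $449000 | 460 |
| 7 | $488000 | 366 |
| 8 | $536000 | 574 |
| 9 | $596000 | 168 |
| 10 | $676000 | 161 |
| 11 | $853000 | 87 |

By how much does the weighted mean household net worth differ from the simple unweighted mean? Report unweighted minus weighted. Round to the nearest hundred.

Unweighted sum = 592000 + 272000 + 397000 + 345000 + 204000 + 449000 + 488000 + 536000 + 596000 + 676000 + 853000 = 5408000
Unweighted mean = 5408000 / 11 = 491636.36
Weighted sum = 592000×316 + 272000×605 + 397000×531 + 345000×308 + 204000×769 + 449000×460 + 488000×366 + 536000×574 + 596000×168 + 676000×161 + 853000×87
  = 187072000 + 164560000 + 210807000 + 106260000 + 156876000 + 206540000 + 178608000 + 307664000 + 100128000 + 108836000 + 74211000 = 1801562000
Sum of weights = 316 + 605 + 531 + 308 + 769 + 460 + 366 + 574 + 168 + 161 + 87 = 4345
Weighted mean = 1801562000 / 4345 = 414628.77
Difference (unweighted minus weighted) = 77007.595

77000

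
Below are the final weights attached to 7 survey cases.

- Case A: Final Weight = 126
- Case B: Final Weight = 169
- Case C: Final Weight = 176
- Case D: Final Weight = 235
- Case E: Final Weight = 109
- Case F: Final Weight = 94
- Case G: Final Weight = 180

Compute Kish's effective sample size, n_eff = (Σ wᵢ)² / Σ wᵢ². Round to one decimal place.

Σ wᵢ = 126 + 169 + 176 + 235 + 109 + 94 + 180 = 1089
Σ wᵢ² = 15876 + 28561 + 30976 + 55225 + 11881 + 8836 + 32400 = 183755
n_eff = 1089² / 183755 = 1185921 / 183755 = 6.4538162

6.5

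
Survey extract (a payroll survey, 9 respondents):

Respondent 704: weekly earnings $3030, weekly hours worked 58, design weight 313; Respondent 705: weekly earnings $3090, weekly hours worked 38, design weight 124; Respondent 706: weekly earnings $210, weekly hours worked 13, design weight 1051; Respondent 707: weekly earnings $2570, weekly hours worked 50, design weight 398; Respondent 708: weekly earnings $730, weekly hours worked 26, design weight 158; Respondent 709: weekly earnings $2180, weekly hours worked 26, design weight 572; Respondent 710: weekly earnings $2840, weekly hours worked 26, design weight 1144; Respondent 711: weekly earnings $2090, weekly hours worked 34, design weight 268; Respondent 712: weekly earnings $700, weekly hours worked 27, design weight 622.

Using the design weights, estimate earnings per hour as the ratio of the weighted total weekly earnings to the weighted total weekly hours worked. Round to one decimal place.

Σ wᵢ·y = 3030×313 + 3090×124 + 210×1051 + 2570×398 + 730×158 + 2180×572 + 2840×1144 + 2090×268 + 700×622
  = 948390 + 383160 + 220710 + 1022860 + 115340 + 1246960 + 3248960 + 560120 + 435400 = 8181900
Σ wᵢ·x = 58×313 + 38×124 + 13×1051 + 50×398 + 26×158 + 26×572 + 26×1144 + 34×268 + 27×622
  = 18154 + 4712 + 13663 + 19900 + 4108 + 14872 + 29744 + 9112 + 16794 = 131059
Ratio = 8181900 / 131059 = 62.429135

62.4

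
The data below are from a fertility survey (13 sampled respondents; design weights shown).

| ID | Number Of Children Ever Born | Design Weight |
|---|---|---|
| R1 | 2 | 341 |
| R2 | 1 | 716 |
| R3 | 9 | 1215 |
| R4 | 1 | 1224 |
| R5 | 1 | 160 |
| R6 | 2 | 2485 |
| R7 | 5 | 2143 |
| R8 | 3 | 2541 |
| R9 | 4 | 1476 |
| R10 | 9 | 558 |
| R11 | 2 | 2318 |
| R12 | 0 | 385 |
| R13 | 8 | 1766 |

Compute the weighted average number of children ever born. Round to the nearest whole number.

Weighted sum = 66715
Sum of weights = 17328
Weighted mean = 66715 / 17328 = 3.850127

4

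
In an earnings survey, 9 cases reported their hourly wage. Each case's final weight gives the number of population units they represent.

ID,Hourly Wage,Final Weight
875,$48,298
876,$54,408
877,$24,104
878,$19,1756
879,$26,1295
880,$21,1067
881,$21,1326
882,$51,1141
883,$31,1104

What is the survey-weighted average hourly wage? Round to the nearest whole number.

29

Weighted sum = 48×298 + 54×408 + 24×104 + 19×1756 + 26×1295 + 21×1067 + 21×1326 + 51×1141 + 31×1104
  = 14304 + 22032 + 2496 + 33364 + 33670 + 22407 + 27846 + 58191 + 34224 = 248534
Sum of weights = 298 + 408 + 104 + 1756 + 1295 + 1067 + 1326 + 1141 + 1104 = 8499
Weighted mean = 248534 / 8499 = 29.242734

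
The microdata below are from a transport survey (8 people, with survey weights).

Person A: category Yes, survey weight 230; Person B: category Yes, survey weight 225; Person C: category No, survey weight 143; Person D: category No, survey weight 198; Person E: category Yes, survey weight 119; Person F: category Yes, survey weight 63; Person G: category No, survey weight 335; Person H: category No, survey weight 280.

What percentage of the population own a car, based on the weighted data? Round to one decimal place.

Sum of weights for 'Yes' = 230 + 225 + 119 + 63 = 637
Total weight = 230 + 225 + 143 + 198 + 119 + 63 + 335 + 280 = 1593
Weighted proportion = 637 / 1593 = 0.39987445 → 39.987445%

40.0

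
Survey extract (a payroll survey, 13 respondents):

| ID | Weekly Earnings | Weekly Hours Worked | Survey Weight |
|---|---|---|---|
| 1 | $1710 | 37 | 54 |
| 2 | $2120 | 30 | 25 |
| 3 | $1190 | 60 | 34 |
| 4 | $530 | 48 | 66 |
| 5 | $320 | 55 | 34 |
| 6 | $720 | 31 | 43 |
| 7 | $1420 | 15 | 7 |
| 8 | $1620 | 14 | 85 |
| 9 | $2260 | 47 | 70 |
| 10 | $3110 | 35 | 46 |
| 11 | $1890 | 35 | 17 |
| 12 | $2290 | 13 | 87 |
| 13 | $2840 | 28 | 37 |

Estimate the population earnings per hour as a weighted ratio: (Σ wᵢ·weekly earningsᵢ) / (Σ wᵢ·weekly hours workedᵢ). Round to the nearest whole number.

Σ wᵢ·y = 1047960
Σ wᵢ·x = 20116
Ratio = 1047960 / 20116 = 52.095844

52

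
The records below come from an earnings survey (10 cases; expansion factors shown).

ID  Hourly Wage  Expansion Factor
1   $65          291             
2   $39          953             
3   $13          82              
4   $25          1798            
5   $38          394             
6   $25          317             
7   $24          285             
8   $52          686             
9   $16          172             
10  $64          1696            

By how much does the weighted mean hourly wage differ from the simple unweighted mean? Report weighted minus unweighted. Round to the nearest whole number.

6

Unweighted sum = 361
Unweighted mean = 361 / 10 = 36.1
Weighted sum = 65×291 + 39×953 + 13×82 + 25×1798 + 38×394 + 25×317 + 24×285 + 52×686 + 16×172 + 64×1696
  = 18915 + 37167 + 1066 + 44950 + 14972 + 7925 + 6840 + 35672 + 2752 + 108544 = 278803
Sum of weights = 6674
Weighted mean = 278803 / 6674 = 41.774498
Difference (weighted minus unweighted) = 5.6744981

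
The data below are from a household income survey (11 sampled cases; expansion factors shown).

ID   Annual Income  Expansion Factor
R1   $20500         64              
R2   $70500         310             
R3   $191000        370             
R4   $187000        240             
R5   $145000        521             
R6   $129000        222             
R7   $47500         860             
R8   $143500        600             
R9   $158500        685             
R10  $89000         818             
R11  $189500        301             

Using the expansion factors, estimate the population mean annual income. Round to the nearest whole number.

121872

Weighted sum = 20500×64 + 70500×310 + 191000×370 + 187000×240 + 145000×521 + 129000×222 + 47500×860 + 143500×600 + 158500×685 + 89000×818 + 189500×301
  = 608264000
Sum of weights = 4991
Weighted mean = 608264000 / 4991 = 121872.17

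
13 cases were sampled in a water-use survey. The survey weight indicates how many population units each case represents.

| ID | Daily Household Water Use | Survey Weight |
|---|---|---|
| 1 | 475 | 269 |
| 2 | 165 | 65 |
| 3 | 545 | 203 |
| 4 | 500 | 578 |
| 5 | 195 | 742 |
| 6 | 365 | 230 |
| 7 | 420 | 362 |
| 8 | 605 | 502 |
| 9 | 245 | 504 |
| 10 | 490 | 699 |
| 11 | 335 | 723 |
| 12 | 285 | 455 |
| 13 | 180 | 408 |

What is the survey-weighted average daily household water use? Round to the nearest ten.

Weighted sum = 2133835
Sum of weights = 5740
Weighted mean = 2133835 / 5740 = 371.74826

370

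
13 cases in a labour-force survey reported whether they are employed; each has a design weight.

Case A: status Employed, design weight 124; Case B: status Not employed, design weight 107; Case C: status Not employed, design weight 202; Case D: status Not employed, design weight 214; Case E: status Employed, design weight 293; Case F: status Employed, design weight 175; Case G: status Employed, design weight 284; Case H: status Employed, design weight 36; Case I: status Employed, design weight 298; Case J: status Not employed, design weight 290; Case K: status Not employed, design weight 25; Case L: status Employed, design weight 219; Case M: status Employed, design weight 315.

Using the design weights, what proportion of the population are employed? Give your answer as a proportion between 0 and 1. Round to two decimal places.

0.68

Sum of weights for 'Employed' = 124 + 293 + 175 + 284 + 36 + 298 + 219 + 315 = 1744
Total weight = 2582
Weighted proportion = 1744 / 2582 = 0.67544539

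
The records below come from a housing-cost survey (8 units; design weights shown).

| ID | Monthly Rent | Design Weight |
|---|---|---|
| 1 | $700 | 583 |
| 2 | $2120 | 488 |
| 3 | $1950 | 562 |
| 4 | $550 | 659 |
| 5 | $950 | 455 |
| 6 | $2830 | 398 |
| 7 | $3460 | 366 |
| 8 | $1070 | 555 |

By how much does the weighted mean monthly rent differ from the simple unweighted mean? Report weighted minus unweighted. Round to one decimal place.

-149.4

Unweighted sum = 700 + 2120 + 1950 + 550 + 950 + 2830 + 3460 + 1070 = 13630
Unweighted mean = 13630 / 8 = 1703.75
Weighted sum = 700×583 + 2120×488 + 1950×562 + 550×659 + 950×455 + 2830×398 + 3460×366 + 1070×555
  = 408100 + 1034560 + 1095900 + 362450 + 432250 + 1126340 + 1266360 + 593850 = 6319810
Sum of weights = 583 + 488 + 562 + 659 + 455 + 398 + 366 + 555 = 4066
Weighted mean = 6319810 / 4066 = 1554.3064
Difference (weighted minus unweighted) = -149.44356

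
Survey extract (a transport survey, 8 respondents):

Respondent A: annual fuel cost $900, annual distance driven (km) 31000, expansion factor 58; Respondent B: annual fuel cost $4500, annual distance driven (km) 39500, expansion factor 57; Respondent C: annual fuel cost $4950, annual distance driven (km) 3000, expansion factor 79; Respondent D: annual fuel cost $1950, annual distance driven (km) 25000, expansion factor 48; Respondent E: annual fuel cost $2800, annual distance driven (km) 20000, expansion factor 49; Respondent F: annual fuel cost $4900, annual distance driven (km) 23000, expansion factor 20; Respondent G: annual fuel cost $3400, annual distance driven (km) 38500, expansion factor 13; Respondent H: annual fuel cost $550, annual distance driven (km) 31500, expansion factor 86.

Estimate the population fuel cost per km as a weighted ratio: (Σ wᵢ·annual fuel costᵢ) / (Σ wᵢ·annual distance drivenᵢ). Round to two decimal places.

0.11

Σ wᵢ·y = 1120050
Σ wᵢ·x = 31000×58 + 39500×57 + 3000×79 + 25000×48 + 20000×49 + 23000×20 + 38500×13 + 31500×86
  = 1798000 + 2251500 + 237000 + 1200000 + 980000 + 460000 + 500500 + 2709000 = 10136000
Ratio = 1120050 / 10136000 = 0.11050217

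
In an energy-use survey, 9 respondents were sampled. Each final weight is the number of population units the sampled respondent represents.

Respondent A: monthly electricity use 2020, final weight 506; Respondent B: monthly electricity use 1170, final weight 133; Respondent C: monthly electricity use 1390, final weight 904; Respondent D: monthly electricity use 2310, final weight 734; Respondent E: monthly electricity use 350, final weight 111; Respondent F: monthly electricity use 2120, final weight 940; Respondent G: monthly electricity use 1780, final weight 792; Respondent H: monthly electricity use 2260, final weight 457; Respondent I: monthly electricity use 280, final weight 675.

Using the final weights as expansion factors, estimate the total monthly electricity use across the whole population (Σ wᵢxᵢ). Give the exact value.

Weighted total = 2020×506 + 1170×133 + 1390×904 + 2310×734 + 350×111 + 2120×940 + 1780×792 + 2260×457 + 280×675
  = 1022120 + 155610 + 1256560 + 1695540 + 38850 + 1992800 + 1409760 + 1032820 + 189000 = 8793060

8793060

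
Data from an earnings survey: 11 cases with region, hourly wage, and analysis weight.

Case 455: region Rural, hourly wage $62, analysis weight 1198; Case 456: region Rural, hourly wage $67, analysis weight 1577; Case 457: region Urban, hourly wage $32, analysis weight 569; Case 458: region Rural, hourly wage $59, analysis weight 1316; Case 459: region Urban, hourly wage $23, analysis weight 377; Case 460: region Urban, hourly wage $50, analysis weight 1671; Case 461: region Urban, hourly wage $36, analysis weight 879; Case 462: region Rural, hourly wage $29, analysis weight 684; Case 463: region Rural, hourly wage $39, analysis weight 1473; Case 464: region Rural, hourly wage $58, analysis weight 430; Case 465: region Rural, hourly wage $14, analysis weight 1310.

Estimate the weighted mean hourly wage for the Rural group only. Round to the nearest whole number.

Rural rows: 455, 456, 458, 462, 463, 464, 465
Weighted sum = 62×1198 + 67×1577 + 59×1316 + 29×684 + 39×1473 + 58×430 + 14×1310
  = 74276 + 105659 + 77644 + 19836 + 57447 + 24940 + 18340 = 378142
Sum of weights = 7988
Weighted mean = 378142 / 7988 = 47.338758

47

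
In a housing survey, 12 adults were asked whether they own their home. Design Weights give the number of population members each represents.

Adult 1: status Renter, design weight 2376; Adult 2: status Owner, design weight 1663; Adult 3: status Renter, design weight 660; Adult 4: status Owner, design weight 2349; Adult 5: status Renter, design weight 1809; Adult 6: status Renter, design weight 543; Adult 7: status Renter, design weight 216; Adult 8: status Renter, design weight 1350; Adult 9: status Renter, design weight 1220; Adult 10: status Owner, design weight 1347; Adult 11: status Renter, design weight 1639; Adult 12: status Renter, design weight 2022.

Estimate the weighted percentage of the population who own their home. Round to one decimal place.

31.2

Sum of weights for 'Owner' = 1663 + 2349 + 1347 = 5359
Total weight = 2376 + 1663 + 660 + 2349 + 1809 + 543 + 216 + 1350 + 1220 + 1347 + 1639 + 2022 = 17194
Weighted proportion = 5359 / 17194 = 0.31167849 → 31.167849%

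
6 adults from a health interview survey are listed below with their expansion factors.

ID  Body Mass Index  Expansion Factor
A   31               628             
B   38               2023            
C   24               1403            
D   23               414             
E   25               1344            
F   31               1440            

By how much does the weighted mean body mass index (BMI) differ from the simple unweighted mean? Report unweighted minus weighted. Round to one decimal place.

-1.4

Unweighted sum = 31 + 38 + 24 + 23 + 25 + 31 = 172
Unweighted mean = 172 / 6 = 28.666667
Weighted sum = 31×628 + 38×2023 + 24×1403 + 23×414 + 25×1344 + 31×1440
  = 19468 + 76874 + 33672 + 9522 + 33600 + 44640 = 217776
Sum of weights = 628 + 2023 + 1403 + 414 + 1344 + 1440 = 7252
Weighted mean = 217776 / 7252 = 30.029785
Difference (unweighted minus weighted) = -1.3631182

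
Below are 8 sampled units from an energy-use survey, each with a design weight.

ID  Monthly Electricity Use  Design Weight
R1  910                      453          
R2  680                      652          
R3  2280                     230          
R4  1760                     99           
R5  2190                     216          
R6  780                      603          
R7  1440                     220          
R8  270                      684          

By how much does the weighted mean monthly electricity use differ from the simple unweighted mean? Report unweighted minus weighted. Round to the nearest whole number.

339

Unweighted sum = 910 + 680 + 2280 + 1760 + 2190 + 780 + 1440 + 270 = 10310
Unweighted mean = 10310 / 8 = 1288.75
Weighted sum = 910×453 + 680×652 + 2280×230 + 1760×99 + 2190×216 + 780×603 + 1440×220 + 270×684
  = 412230 + 443360 + 524400 + 174240 + 473040 + 470340 + 316800 + 184680 = 2999090
Sum of weights = 3157
Weighted mean = 2999090 / 3157 = 949.98099
Difference (unweighted minus weighted) = 338.76901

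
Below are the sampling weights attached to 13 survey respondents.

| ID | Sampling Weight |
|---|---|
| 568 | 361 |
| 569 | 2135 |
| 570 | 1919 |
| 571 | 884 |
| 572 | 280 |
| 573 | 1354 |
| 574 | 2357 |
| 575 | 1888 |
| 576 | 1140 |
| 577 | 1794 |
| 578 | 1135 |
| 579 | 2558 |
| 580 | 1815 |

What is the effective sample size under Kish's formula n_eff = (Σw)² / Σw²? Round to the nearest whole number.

Σ wᵢ = 19620
Σ wᵢ² = 35828122
n_eff = 19620² / 35828122 = 384944400 / 35828122 = 10.744197

11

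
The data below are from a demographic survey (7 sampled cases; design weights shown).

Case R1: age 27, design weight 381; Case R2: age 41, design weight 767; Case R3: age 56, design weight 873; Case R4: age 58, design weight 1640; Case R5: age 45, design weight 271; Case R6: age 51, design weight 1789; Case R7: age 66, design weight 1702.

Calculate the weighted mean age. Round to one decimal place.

54.1

Weighted sum = 27×381 + 41×767 + 56×873 + 58×1640 + 45×271 + 51×1789 + 66×1702
  = 401508
Sum of weights = 381 + 767 + 873 + 1640 + 271 + 1789 + 1702 = 7423
Weighted mean = 401508 / 7423 = 54.089721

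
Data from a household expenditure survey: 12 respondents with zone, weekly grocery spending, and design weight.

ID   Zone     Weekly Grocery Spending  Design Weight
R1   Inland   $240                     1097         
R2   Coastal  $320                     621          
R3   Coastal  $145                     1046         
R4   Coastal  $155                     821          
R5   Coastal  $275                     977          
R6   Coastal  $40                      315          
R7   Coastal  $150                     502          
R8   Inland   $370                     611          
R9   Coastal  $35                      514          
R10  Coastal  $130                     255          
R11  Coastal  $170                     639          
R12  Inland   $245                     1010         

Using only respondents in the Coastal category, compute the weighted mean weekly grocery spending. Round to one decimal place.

Coastal rows: R2, R3, R4, R5, R6, R7, R9, R10, R11
Weighted sum = 320×621 + 145×1046 + 155×821 + 275×977 + 40×315 + 150×502 + 35×514 + 130×255 + 170×639
  = 198720 + 151670 + 127255 + 268675 + 12600 + 75300 + 17990 + 33150 + 108630 = 993990
Sum of weights = 621 + 1046 + 821 + 977 + 315 + 502 + 514 + 255 + 639 = 5690
Weighted mean = 993990 / 5690 = 174.69069

174.7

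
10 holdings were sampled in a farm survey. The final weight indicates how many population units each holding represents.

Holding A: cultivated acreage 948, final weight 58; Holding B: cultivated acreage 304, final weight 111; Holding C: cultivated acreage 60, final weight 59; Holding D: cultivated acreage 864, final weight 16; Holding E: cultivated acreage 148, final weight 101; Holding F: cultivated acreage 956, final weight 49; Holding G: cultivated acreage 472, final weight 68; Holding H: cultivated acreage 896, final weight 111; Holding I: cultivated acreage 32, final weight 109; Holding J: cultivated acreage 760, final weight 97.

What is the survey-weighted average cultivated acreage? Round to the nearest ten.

480

Weighted sum = 948×58 + 304×111 + 60×59 + 864×16 + 148×101 + 956×49 + 472×68 + 896×111 + 32×109 + 760×97
  = 376644
Sum of weights = 58 + 111 + 59 + 16 + 101 + 49 + 68 + 111 + 109 + 97 = 779
Weighted mean = 376644 / 779 = 483.49679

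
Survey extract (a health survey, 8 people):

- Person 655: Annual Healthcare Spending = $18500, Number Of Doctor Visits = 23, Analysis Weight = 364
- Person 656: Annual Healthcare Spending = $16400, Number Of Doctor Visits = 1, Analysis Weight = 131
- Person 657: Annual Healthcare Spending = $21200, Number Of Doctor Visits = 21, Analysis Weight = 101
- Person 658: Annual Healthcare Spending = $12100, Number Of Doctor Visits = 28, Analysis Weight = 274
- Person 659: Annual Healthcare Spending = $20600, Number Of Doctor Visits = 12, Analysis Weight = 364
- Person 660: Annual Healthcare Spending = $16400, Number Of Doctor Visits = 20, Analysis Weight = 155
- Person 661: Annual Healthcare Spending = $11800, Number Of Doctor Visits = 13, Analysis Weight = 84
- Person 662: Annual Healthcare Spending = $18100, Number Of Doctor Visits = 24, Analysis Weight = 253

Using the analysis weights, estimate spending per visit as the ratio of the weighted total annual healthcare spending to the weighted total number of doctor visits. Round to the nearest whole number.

Σ wᵢ·y = 29949900
Σ wᵢ·x = 23×364 + 1×131 + 21×101 + 28×274 + 12×364 + 20×155 + 13×84 + 24×253
  = 32928
Ratio = 29949900 / 32928 = 909.55722

910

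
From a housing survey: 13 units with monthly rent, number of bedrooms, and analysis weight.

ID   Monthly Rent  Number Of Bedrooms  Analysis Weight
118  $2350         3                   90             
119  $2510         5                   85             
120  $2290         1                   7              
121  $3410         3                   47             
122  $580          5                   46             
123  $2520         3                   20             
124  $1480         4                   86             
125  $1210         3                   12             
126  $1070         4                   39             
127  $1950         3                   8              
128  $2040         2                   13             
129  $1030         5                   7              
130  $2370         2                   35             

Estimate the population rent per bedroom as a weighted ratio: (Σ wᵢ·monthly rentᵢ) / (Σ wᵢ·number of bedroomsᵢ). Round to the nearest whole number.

Σ wᵢ·y = 994040
Σ wᵢ·x = 1824
Ratio = 994040 / 1824 = 544.97807

545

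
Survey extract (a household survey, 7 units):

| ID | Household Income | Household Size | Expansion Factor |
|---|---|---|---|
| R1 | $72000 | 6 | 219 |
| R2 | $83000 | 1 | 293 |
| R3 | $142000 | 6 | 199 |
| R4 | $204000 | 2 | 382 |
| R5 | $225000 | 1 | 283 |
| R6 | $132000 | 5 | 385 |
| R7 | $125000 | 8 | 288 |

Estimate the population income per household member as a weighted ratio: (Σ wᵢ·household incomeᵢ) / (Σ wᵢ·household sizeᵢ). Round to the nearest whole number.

36742

Σ wᵢ·y = 72000×219 + 83000×293 + 142000×199 + 204000×382 + 225000×283 + 132000×385 + 125000×288
  = 15768000 + 24319000 + 28258000 + 77928000 + 63675000 + 50820000 + 36000000 = 296768000
Σ wᵢ·x = 6×219 + 1×293 + 6×199 + 2×382 + 1×283 + 5×385 + 8×288
  = 8077
Ratio = 296768000 / 8077 = 36742.355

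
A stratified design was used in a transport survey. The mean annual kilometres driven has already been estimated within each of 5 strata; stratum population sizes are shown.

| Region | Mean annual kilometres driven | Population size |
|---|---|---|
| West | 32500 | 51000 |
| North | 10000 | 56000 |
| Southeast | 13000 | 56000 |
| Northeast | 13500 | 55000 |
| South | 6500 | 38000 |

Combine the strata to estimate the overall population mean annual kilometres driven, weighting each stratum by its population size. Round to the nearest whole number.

Σ Nₕ·x̄ₕ = 32500×51000 + 10000×56000 + 13000×56000 + 13500×55000 + 6500×38000
  = 1657500000 + 560000000 + 728000000 + 742500000 + 247000000 = 3935000000
Σ Nₕ = 51000 + 56000 + 56000 + 55000 + 38000 = 256000
Overall mean = 3935000000 / 256000 = 15371.094

15371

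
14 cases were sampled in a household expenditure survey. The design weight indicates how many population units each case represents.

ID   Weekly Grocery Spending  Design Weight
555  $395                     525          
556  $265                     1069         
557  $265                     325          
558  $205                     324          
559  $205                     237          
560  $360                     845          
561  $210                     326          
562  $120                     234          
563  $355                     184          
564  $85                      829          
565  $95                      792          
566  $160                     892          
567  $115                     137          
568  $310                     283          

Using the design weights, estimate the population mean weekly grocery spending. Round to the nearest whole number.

221

Weighted sum = 1549760
Sum of weights = 7002
Weighted mean = 1549760 / 7002 = 221.33105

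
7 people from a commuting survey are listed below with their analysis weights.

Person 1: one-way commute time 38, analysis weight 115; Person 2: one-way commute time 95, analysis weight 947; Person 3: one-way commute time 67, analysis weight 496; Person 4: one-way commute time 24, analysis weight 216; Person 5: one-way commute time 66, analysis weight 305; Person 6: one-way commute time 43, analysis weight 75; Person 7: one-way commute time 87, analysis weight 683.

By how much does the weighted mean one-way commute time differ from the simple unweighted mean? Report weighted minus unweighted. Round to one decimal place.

16.0

Unweighted sum = 38 + 95 + 67 + 24 + 66 + 43 + 87 = 420
Unweighted mean = 420 / 7 = 60
Weighted sum = 38×115 + 95×947 + 67×496 + 24×216 + 66×305 + 43×75 + 87×683
  = 4370 + 89965 + 33232 + 5184 + 20130 + 3225 + 59421 = 215527
Sum of weights = 2837
Weighted mean = 215527 / 2837 = 75.970039
Difference (weighted minus unweighted) = 15.970039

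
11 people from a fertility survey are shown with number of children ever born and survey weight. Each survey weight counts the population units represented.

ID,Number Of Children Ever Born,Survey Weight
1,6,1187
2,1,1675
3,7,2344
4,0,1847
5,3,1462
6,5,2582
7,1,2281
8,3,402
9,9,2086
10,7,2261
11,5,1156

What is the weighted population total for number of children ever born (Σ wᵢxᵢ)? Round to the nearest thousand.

Weighted total = 6×1187 + 1×1675 + 7×2344 + 0×1847 + 3×1462 + 5×2582 + 1×2281 + 3×402 + 9×2086 + 7×2261 + 5×1156
  = 86369

86000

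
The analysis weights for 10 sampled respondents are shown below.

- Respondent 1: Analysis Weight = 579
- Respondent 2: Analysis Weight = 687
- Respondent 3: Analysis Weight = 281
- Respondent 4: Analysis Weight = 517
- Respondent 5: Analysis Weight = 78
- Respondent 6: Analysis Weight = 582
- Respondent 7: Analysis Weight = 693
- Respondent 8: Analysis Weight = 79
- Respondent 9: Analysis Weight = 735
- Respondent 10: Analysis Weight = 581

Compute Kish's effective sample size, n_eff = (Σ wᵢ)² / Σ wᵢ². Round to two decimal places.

8.09

Σ wᵢ = 579 + 687 + 281 + 517 + 78 + 582 + 693 + 79 + 735 + 581 = 4812
Σ wᵢ² = 335241 + 471969 + 78961 + 267289 + 6084 + 338724 + 480249 + 6241 + 540225 + 337561 = 2862544
n_eff = 4812² / 2862544 = 23155344 / 2862544 = 8.0890788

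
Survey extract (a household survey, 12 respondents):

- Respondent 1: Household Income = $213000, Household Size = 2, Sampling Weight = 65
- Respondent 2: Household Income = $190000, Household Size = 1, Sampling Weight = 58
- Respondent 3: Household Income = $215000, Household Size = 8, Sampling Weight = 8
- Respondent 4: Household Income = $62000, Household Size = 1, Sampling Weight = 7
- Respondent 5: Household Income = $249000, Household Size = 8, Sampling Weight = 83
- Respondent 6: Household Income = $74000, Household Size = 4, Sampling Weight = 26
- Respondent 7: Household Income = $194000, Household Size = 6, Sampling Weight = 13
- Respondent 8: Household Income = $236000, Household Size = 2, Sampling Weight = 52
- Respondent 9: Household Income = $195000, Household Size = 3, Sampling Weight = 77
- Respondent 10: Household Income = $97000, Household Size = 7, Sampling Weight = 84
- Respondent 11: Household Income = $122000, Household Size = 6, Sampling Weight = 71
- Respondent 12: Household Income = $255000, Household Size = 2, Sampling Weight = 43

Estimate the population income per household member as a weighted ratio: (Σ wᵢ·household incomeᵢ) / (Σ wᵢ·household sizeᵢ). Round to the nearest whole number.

Σ wᵢ·y = 213000×65 + 190000×58 + 215000×8 + 62000×7 + 249000×83 + 74000×26 + 194000×13 + 236000×52 + 195000×77 + 97000×84 + 122000×71 + 255000×43
  = 107194000
Σ wᵢ·x = 2×65 + 1×58 + 8×8 + 1×7 + 8×83 + 4×26 + 6×13 + 2×52 + 3×77 + 7×84 + 6×71 + 2×43
  = 130 + 58 + 64 + 7 + 664 + 104 + 78 + 104 + 231 + 588 + 426 + 86 = 2540
Ratio = 107194000 / 2540 = 42202.362

42202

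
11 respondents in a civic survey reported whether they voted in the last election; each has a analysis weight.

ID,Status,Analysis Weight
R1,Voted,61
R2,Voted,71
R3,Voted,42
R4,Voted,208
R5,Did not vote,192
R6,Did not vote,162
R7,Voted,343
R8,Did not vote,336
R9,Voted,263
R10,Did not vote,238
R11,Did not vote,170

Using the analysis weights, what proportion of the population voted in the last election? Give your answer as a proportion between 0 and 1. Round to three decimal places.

Sum of weights for 'Voted' = 61 + 71 + 42 + 208 + 343 + 263 = 988
Total weight = 61 + 71 + 42 + 208 + 192 + 162 + 343 + 336 + 263 + 238 + 170 = 2086
Weighted proportion = 988 / 2086 = 0.47363375

0.474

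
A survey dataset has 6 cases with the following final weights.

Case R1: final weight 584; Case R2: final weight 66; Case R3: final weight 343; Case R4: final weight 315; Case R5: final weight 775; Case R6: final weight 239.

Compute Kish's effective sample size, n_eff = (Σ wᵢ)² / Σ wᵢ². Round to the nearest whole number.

4

Σ wᵢ = 584 + 66 + 343 + 315 + 775 + 239 = 2322
Σ wᵢ² = 341056 + 4356 + 117649 + 99225 + 600625 + 57121 = 1220032
n_eff = 2322² / 1220032 = 5391684 / 1220032 = 4.4192972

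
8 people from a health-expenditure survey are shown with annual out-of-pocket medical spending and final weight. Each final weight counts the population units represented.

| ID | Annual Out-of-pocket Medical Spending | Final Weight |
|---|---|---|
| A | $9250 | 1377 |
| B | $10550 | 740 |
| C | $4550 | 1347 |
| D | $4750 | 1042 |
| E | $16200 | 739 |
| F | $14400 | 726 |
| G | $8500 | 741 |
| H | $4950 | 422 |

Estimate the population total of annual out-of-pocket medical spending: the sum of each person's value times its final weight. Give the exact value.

62436200

Weighted total = 9250×1377 + 10550×740 + 4550×1347 + 4750×1042 + 16200×739 + 14400×726 + 8500×741 + 4950×422
  = 12737250 + 7807000 + 6128850 + 4949500 + 11971800 + 10454400 + 6298500 + 2088900 = 62436200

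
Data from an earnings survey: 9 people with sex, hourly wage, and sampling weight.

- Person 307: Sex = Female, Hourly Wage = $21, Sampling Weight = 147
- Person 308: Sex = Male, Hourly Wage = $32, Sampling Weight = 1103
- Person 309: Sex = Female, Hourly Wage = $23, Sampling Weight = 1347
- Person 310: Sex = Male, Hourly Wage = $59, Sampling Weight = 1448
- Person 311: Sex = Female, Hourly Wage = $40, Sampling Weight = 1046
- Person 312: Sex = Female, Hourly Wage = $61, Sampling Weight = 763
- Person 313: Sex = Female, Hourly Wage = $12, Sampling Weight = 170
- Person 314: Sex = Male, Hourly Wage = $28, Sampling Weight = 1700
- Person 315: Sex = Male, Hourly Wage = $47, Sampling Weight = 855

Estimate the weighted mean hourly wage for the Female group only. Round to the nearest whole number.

Female rows: 307, 309, 311, 312, 313
Weighted sum = 21×147 + 23×1347 + 40×1046 + 61×763 + 12×170
  = 3087 + 30981 + 41840 + 46543 + 2040 = 124491
Sum of weights = 147 + 1347 + 1046 + 763 + 170 = 3473
Weighted mean = 124491 / 3473 = 35.845379

36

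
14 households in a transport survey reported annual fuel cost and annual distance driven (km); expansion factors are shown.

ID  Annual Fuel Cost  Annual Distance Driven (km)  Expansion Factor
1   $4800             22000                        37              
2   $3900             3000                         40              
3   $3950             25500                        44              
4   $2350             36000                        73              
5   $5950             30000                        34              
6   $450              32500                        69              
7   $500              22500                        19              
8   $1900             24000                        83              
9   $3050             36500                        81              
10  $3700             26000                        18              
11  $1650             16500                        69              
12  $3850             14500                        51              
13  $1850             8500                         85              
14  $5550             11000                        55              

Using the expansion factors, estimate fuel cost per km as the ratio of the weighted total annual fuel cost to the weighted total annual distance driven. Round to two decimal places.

Σ wᵢ·y = 2165850
Σ wᵢ·x = 16996000
Ratio = 2165850 / 16996000 = 0.12743293

0.13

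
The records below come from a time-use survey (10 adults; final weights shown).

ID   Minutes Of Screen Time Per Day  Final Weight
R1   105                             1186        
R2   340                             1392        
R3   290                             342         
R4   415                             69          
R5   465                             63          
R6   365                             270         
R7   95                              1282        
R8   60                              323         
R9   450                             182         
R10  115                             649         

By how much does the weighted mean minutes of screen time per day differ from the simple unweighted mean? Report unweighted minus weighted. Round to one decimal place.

Unweighted sum = 105 + 340 + 290 + 415 + 465 + 365 + 95 + 60 + 450 + 115 = 2700
Unweighted mean = 2700 / 10 = 270
Weighted sum = 105×1186 + 340×1392 + 290×342 + 415×69 + 465×63 + 365×270 + 95×1282 + 60×323 + 450×182 + 115×649
  = 124530 + 473280 + 99180 + 28635 + 29295 + 98550 + 121790 + 19380 + 81900 + 74635 = 1151175
Sum of weights = 1186 + 1392 + 342 + 69 + 63 + 270 + 1282 + 323 + 182 + 649 = 5758
Weighted mean = 1151175 / 5758 = 199.92619
Difference (unweighted minus weighted) = 70.07381

70.1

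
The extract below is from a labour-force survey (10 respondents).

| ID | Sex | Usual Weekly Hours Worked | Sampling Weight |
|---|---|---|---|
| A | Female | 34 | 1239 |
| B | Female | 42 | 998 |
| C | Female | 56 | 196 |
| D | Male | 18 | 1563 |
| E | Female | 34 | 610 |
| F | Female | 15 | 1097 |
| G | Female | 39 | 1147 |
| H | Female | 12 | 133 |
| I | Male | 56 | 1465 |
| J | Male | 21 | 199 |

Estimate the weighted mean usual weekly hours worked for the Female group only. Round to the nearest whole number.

33

Female rows: A, B, C, E, F, G, H
Weighted sum = 34×1239 + 42×998 + 56×196 + 34×610 + 15×1097 + 39×1147 + 12×133
  = 42126 + 41916 + 10976 + 20740 + 16455 + 44733 + 1596 = 178542
Sum of weights = 5420
Weighted mean = 178542 / 5420 = 32.941328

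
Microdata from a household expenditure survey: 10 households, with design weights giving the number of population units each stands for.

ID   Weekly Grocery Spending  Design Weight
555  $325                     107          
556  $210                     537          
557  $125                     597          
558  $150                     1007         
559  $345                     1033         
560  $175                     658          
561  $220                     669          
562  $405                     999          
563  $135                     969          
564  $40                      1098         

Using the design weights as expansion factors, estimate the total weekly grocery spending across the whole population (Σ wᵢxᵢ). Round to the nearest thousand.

1571000

Weighted total = 325×107 + 210×537 + 125×597 + 150×1007 + 345×1033 + 175×658 + 220×669 + 405×999 + 135×969 + 40×1098
  = 34775 + 112770 + 74625 + 151050 + 356385 + 115150 + 147180 + 404595 + 130815 + 43920 = 1571265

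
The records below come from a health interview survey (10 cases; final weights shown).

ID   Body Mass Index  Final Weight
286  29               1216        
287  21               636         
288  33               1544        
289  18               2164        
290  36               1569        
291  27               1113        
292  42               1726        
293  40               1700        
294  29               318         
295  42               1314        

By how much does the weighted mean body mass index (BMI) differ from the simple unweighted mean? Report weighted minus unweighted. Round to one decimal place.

0.6

Unweighted sum = 29 + 21 + 33 + 18 + 36 + 27 + 42 + 40 + 29 + 42 = 317
Unweighted mean = 317 / 10 = 31.7
Weighted sum = 29×1216 + 21×636 + 33×1544 + 18×2164 + 36×1569 + 27×1113 + 42×1726 + 40×1700 + 29×318 + 42×1314
  = 429961
Sum of weights = 13300
Weighted mean = 429961 / 13300 = 32.327895
Difference (weighted minus unweighted) = 0.62789474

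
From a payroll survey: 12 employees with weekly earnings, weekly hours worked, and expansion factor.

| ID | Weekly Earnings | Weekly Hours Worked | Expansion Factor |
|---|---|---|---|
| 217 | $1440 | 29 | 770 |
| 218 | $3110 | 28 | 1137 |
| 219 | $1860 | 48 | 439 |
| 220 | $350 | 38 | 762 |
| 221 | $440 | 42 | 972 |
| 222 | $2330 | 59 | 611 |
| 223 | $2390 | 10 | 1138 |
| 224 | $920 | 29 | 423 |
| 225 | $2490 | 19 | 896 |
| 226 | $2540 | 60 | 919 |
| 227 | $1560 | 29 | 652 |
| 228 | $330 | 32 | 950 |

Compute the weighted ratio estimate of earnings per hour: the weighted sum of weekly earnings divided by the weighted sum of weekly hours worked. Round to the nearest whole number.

Σ wᵢ·y = 1440×770 + 3110×1137 + 1860×439 + 350×762 + 440×972 + 2330×611 + 2390×1138 + 920×423 + 2490×896 + 2540×919 + 1560×652 + 330×950
  = 16584320
Σ wᵢ·x = 326186
Ratio = 16584320 / 326186 = 50.843139

51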